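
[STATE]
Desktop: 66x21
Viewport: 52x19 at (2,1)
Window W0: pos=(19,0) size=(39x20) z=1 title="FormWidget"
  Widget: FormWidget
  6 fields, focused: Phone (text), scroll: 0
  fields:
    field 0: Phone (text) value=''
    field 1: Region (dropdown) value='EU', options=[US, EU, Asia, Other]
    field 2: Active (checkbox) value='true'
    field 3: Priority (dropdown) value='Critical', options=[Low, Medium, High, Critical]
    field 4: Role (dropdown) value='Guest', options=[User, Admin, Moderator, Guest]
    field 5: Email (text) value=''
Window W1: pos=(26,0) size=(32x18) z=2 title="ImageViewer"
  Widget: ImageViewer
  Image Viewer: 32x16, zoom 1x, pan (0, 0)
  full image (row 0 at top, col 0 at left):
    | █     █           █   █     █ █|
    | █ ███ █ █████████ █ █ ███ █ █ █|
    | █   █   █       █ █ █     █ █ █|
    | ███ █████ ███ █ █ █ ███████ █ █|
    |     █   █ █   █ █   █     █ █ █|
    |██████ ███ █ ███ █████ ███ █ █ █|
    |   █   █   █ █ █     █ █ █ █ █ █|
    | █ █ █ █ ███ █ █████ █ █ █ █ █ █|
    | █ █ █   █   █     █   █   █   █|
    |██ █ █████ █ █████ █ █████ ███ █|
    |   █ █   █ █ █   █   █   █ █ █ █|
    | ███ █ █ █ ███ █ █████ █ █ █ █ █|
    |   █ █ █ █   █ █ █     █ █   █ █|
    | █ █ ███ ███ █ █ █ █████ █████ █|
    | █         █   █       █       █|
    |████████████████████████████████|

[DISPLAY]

                 ┃ FormW┃ ImageViewer               
                 ┠──────┠───────────────────────────
                 ┃> Phon┃ █     █           █   █   
                 ┃  Regi┃ █ ███ █ █████████ █ █ ███ 
                 ┃  Acti┃ █   █   █       █ █ █     
                 ┃  Prio┃ ███ █████ ███ █ █ █ ██████
                 ┃  Role┃     █   █ █   █ █   █     
                 ┃  Emai┃██████ ███ █ ███ █████ ███ 
                 ┃      ┃   █   █   █ █ █     █ █ █ 
                 ┃      ┃ █ █ █ █ ███ █ █████ █ █ █ 
                 ┃      ┃ █ █ █   █   █     █   █   
                 ┃      ┃██ █ █████ █ █████ █ █████ 
                 ┃      ┃   █ █   █ █ █   █   █   █ 
                 ┃      ┃ ███ █ █ █ ███ █ █████ █ █ 
                 ┃      ┃   █ █ █ █   █ █ █     █ █ 
                 ┃      ┃ █ █ ███ ███ █ █ █ █████ ██
                 ┃      ┗━━━━━━━━━━━━━━━━━━━━━━━━━━━
                 ┃                                  
                 ┗━━━━━━━━━━━━━━━━━━━━━━━━━━━━━━━━━━


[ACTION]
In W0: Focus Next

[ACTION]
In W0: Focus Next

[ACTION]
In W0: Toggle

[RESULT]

                 ┃ FormW┃ ImageViewer               
                 ┠──────┠───────────────────────────
                 ┃  Phon┃ █     █           █   █   
                 ┃  Regi┃ █ ███ █ █████████ █ █ ███ 
                 ┃> Acti┃ █   █   █       █ █ █     
                 ┃  Prio┃ ███ █████ ███ █ █ █ ██████
                 ┃  Role┃     █   █ █   █ █   █     
                 ┃  Emai┃██████ ███ █ ███ █████ ███ 
                 ┃      ┃   █   █   █ █ █     █ █ █ 
                 ┃      ┃ █ █ █ █ ███ █ █████ █ █ █ 
                 ┃      ┃ █ █ █   █   █     █   █   
                 ┃      ┃██ █ █████ █ █████ █ █████ 
                 ┃      ┃   █ █   █ █ █   █   █   █ 
                 ┃      ┃ ███ █ █ █ ███ █ █████ █ █ 
                 ┃      ┃   █ █ █ █   █ █ █     █ █ 
                 ┃      ┃ █ █ ███ ███ █ █ █ █████ ██
                 ┃      ┗━━━━━━━━━━━━━━━━━━━━━━━━━━━
                 ┃                                  
                 ┗━━━━━━━━━━━━━━━━━━━━━━━━━━━━━━━━━━


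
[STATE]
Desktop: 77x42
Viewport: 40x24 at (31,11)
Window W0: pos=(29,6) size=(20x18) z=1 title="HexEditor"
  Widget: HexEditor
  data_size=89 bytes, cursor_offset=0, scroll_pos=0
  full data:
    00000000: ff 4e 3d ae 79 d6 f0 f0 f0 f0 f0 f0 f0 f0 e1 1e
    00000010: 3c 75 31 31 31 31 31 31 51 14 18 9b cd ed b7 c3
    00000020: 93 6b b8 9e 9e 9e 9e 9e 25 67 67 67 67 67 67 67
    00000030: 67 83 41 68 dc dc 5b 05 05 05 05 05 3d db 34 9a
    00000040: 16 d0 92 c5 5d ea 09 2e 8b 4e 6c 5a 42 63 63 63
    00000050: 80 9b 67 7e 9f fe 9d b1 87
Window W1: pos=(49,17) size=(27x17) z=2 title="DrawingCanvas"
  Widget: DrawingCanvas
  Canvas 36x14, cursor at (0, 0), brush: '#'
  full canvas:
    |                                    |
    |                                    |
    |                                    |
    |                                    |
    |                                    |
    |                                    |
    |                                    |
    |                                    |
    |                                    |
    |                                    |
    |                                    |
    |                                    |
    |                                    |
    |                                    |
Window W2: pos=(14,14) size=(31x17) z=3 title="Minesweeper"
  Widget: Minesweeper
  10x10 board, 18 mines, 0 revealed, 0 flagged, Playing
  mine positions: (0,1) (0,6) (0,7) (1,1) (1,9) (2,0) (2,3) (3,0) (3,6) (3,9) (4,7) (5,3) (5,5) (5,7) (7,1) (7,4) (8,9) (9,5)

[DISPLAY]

0000020  93 6b b8┃                      
0000030  67 83 41┃                      
0000040  16 d0 92┃                      
━━━━━━━━━━━━━┓ 67┃                      
             ┃   ┃                      
─────────────┨   ┃                      
             ┃   ┃┏━━━━━━━━━━━━━━━━━━━━━
             ┃   ┃┃ DrawingCanvas       
             ┃   ┃┠─────────────────────
             ┃   ┃┃+                    
             ┃   ┃┃                     
             ┃   ┃┃                     
             ┃━━━┛┃                     
             ┃    ┃                     
             ┃    ┃                     
             ┃    ┃                     
             ┃    ┃                     
             ┃    ┃                     
             ┃    ┃                     
━━━━━━━━━━━━━┛    ┃                     
                  ┃                     
                  ┃                     
                  ┗━━━━━━━━━━━━━━━━━━━━━
                                        


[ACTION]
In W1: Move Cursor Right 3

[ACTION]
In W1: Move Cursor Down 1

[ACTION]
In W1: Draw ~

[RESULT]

0000020  93 6b b8┃                      
0000030  67 83 41┃                      
0000040  16 d0 92┃                      
━━━━━━━━━━━━━┓ 67┃                      
             ┃   ┃                      
─────────────┨   ┃                      
             ┃   ┃┏━━━━━━━━━━━━━━━━━━━━━
             ┃   ┃┃ DrawingCanvas       
             ┃   ┃┠─────────────────────
             ┃   ┃┃                     
             ┃   ┃┃   ~                 
             ┃   ┃┃                     
             ┃━━━┛┃                     
             ┃    ┃                     
             ┃    ┃                     
             ┃    ┃                     
             ┃    ┃                     
             ┃    ┃                     
             ┃    ┃                     
━━━━━━━━━━━━━┛    ┃                     
                  ┃                     
                  ┃                     
                  ┗━━━━━━━━━━━━━━━━━━━━━
                                        


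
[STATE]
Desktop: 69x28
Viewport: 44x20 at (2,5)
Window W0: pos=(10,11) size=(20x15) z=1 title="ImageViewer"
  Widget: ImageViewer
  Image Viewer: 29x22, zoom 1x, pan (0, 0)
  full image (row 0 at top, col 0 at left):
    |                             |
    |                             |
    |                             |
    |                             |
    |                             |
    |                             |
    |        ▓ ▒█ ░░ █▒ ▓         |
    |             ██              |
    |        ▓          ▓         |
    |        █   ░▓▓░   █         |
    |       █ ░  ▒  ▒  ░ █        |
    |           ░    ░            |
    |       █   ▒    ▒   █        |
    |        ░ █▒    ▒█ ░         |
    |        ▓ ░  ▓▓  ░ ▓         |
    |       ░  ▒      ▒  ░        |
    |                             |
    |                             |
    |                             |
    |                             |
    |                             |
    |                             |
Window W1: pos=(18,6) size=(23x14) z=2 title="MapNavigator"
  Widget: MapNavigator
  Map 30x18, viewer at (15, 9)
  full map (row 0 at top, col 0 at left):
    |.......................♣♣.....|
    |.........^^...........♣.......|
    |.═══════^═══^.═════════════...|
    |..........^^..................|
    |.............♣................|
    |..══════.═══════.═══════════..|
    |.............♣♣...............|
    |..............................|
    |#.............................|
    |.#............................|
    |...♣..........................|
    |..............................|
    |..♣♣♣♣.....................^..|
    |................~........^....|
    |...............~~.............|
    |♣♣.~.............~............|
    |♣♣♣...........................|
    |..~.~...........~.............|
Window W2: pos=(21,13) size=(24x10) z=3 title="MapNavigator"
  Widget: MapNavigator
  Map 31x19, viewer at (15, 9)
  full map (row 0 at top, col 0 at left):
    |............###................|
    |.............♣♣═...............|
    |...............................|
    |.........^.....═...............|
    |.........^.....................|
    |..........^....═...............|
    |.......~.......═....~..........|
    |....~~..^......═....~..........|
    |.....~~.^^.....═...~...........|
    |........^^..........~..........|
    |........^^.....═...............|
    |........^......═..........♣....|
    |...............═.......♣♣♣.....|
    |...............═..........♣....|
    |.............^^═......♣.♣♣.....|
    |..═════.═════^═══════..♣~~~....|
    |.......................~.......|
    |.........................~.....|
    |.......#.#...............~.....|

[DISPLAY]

                                            
                ┏━━━━━━━━━━━━━━━━━━━━━┓     
                ┃ MapNavigator        ┃     
                ┠─────────────────────┨     
                ┃........♣............┃     
                ┃═══.═══════.═════════┃     
        ┏━━━━━━━┃........♣♣...........┃     
        ┃ ImageV┃.....................┃     
        ┠───────┃..┏━━━━━━━━━━━━━━━━━━━━━━┓ 
        ┃       ┃..┃ MapNavigator         ┃ 
        ┃       ┃..┠──────────────────────┨ 
        ┃       ┃..┃...~.......═....~.....┃ 
        ┃       ┃♣.┃~~..^......═....~.....┃ 
        ┃       ┃..┃.~~.^^.....═...~......┃ 
        ┃       ┗━━┃....^^.....@....~.....┃ 
        ┃        ▓ ┃....^^.....═..........┃ 
        ┃          ┃....^......═..........┃ 
        ┃        ▓ ┗━━━━━━━━━━━━━━━━━━━━━━┛ 
        ┃        █   ░▓▓░  ┃                
        ┃       █ ░  ▒  ▒  ┃                


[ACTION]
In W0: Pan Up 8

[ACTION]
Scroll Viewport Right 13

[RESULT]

                                            
   ┏━━━━━━━━━━━━━━━━━━━━━┓                  
   ┃ MapNavigator        ┃                  
   ┠─────────────────────┨                  
   ┃........♣............┃                  
   ┃═══.═══════.═════════┃                  
━━━┃........♣♣...........┃                  
geV┃.....................┃                  
───┃..┏━━━━━━━━━━━━━━━━━━━━━━┓              
   ┃..┃ MapNavigator         ┃              
   ┃..┠──────────────────────┨              
   ┃..┃...~.......═....~.....┃              
   ┃♣.┃~~..^......═....~.....┃              
   ┃..┃.~~.^^.....═...~......┃              
   ┗━━┃....^^.....@....~.....┃              
    ▓ ┃....^^.....═..........┃              
      ┃....^......═..........┃              
    ▓ ┗━━━━━━━━━━━━━━━━━━━━━━┛              
    █   ░▓▓░  ┃                             
   █ ░  ▒  ▒  ┃                             


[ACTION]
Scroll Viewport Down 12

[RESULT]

   ┠─────────────────────┨                  
   ┃........♣............┃                  
   ┃═══.═══════.═════════┃                  
━━━┃........♣♣...........┃                  
geV┃.....................┃                  
───┃..┏━━━━━━━━━━━━━━━━━━━━━━┓              
   ┃..┃ MapNavigator         ┃              
   ┃..┠──────────────────────┨              
   ┃..┃...~.......═....~.....┃              
   ┃♣.┃~~..^......═....~.....┃              
   ┃..┃.~~.^^.....═...~......┃              
   ┗━━┃....^^.....@....~.....┃              
    ▓ ┃....^^.....═..........┃              
      ┃....^......═..........┃              
    ▓ ┗━━━━━━━━━━━━━━━━━━━━━━┛              
    █   ░▓▓░  ┃                             
   █ ░  ▒  ▒  ┃                             
━━━━━━━━━━━━━━┛                             
                                            
                                            


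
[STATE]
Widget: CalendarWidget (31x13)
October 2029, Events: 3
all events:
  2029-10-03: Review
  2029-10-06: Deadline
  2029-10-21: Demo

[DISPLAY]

          October 2029         
Mo Tu We Th Fr Sa Su           
 1  2  3*  4  5  6*  7         
 8  9 10 11 12 13 14           
15 16 17 18 19 20 21*          
22 23 24 25 26 27 28           
29 30 31                       
                               
                               
                               
                               
                               
                               


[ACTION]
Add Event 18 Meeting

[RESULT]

          October 2029         
Mo Tu We Th Fr Sa Su           
 1  2  3*  4  5  6*  7         
 8  9 10 11 12 13 14           
15 16 17 18* 19 20 21*         
22 23 24 25 26 27 28           
29 30 31                       
                               
                               
                               
                               
                               
                               


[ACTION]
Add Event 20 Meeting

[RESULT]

          October 2029         
Mo Tu We Th Fr Sa Su           
 1  2  3*  4  5  6*  7         
 8  9 10 11 12 13 14           
15 16 17 18* 19 20* 21*        
22 23 24 25 26 27 28           
29 30 31                       
                               
                               
                               
                               
                               
                               


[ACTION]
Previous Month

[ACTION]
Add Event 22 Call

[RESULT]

         September 2029        
Mo Tu We Th Fr Sa Su           
                1  2           
 3  4  5  6  7  8  9           
10 11 12 13 14 15 16           
17 18 19 20 21 22* 23          
24 25 26 27 28 29 30           
                               
                               
                               
                               
                               
                               


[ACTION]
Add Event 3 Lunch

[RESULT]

         September 2029        
Mo Tu We Th Fr Sa Su           
                1  2           
 3*  4  5  6  7  8  9          
10 11 12 13 14 15 16           
17 18 19 20 21 22* 23          
24 25 26 27 28 29 30           
                               
                               
                               
                               
                               
                               


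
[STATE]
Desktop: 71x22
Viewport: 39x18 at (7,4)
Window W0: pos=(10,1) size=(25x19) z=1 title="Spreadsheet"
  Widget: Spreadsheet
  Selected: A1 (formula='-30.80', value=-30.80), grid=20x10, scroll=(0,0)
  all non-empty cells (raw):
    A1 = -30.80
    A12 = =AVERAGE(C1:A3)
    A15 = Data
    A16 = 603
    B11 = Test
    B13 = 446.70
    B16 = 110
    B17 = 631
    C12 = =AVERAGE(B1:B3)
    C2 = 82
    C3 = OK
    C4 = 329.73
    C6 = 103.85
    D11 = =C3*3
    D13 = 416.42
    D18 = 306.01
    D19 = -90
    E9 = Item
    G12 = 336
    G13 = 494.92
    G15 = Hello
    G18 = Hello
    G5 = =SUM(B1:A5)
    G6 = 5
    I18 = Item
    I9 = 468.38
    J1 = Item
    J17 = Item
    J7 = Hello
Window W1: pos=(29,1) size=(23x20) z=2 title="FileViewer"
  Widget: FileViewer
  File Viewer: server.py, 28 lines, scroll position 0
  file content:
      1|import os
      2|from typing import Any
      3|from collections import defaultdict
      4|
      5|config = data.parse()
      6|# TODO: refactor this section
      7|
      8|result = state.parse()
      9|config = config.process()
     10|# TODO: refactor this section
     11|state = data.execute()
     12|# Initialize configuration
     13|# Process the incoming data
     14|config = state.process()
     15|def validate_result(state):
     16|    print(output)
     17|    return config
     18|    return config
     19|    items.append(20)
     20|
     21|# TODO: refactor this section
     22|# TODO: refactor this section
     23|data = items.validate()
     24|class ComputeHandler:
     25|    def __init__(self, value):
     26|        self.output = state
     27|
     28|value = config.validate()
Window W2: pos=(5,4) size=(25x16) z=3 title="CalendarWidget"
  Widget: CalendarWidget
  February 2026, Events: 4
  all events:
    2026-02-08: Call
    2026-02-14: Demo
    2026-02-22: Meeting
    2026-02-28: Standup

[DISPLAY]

━━━━━━━━━━━━━━━━━━━━━━┓import os       
CalendarWidget        ┃from typing impo
──────────────────────┨from collections
    February 2026     ┃                
o Tu We Th Fr Sa Su   ┃config = data.pa
                  1   ┃# TODO: refactor
2  3  4  5  6  7  8*  ┃                
9 10 11 12 13 14* 15  ┃result = state.p
6 17 18 19 20 21 22*  ┃config = config.
3 24 25 26 27 28*     ┃# TODO: refactor
                      ┃state = data.exe
                      ┃# Initialize con
                      ┃# Process the in
                      ┃config = state.p
                      ┃def validate_res
━━━━━━━━━━━━━━━━━━━━━━┛    print(output
                      ┗━━━━━━━━━━━━━━━━
                                       


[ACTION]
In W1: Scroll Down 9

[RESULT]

━━━━━━━━━━━━━━━━━━━━━━┓# TODO: refactor
CalendarWidget        ┃state = data.exe
──────────────────────┨# Initialize con
    February 2026     ┃# Process the in
o Tu We Th Fr Sa Su   ┃config = state.p
                  1   ┃def validate_res
2  3  4  5  6  7  8*  ┃    print(output
9 10 11 12 13 14* 15  ┃    return confi
6 17 18 19 20 21 22*  ┃    return confi
3 24 25 26 27 28*     ┃    items.append
                      ┃                
                      ┃# TODO: refactor
                      ┃# TODO: refactor
                      ┃data = items.val
                      ┃class ComputeHan
━━━━━━━━━━━━━━━━━━━━━━┛    def __init__
                      ┗━━━━━━━━━━━━━━━━
                                       


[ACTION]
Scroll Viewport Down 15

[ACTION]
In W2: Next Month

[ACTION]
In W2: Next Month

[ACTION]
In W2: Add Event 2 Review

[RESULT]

━━━━━━━━━━━━━━━━━━━━━━┓# TODO: refactor
CalendarWidget        ┃state = data.exe
──────────────────────┨# Initialize con
      April 2026      ┃# Process the in
o Tu We Th Fr Sa Su   ┃config = state.p
      1  2*  3  4  5  ┃def validate_res
6  7  8  9 10 11 12   ┃    print(output
3 14 15 16 17 18 19   ┃    return confi
0 21 22 23 24 25 26   ┃    return confi
7 28 29 30            ┃    items.append
                      ┃                
                      ┃# TODO: refactor
                      ┃# TODO: refactor
                      ┃data = items.val
                      ┃class ComputeHan
━━━━━━━━━━━━━━━━━━━━━━┛    def __init__
                      ┗━━━━━━━━━━━━━━━━
                                       


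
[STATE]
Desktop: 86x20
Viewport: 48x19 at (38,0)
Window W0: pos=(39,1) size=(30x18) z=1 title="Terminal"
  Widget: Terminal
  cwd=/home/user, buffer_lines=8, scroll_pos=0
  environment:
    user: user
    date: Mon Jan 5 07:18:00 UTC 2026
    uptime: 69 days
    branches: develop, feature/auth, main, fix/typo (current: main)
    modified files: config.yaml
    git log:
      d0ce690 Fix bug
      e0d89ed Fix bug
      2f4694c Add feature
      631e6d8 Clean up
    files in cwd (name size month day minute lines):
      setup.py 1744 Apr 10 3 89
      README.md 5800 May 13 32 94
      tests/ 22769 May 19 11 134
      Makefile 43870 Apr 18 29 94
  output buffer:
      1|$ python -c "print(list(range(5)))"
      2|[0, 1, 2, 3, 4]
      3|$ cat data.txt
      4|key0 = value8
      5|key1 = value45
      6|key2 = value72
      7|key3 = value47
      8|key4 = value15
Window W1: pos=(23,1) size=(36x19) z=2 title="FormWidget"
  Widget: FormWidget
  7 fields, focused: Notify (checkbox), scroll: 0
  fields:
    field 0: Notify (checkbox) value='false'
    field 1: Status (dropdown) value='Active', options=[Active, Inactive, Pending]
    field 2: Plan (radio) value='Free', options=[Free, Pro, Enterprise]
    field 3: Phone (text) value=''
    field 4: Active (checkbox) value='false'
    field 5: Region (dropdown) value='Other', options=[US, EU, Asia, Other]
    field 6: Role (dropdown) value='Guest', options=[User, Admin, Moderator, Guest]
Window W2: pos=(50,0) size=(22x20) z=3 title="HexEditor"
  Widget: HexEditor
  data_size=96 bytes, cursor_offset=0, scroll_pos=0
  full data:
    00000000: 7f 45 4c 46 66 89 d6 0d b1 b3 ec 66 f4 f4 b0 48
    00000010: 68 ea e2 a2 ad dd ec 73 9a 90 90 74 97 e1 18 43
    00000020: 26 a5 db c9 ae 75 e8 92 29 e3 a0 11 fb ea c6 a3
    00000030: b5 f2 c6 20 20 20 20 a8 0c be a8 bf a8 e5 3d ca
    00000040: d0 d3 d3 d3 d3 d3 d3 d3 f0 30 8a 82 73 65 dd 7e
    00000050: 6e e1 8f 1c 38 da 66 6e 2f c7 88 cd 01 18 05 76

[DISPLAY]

            ┏━━━━━━━━━━━━━━━━━━━━┓              
━━━━━━━━━━━━┃ HexEditor          ┃              
            ┠────────────────────┨              
────────────┃00000000  7F 45 4c 4┃              
[ ]         ┃00000010  68 ea e2 a┃              
[Active     ┃00000020  26 a5 db c┃              
(●) Free  ( ┃00000030  b5 f2 c6 2┃              
[           ┃00000040  d0 d3 d3 d┃              
[ ]         ┃00000050  6e e1 8f 1┃              
[Other      ┃                    ┃              
[Guest      ┃                    ┃              
            ┃                    ┃              
            ┃                    ┃              
            ┃                    ┃              
            ┃                    ┃              
            ┃                    ┃              
            ┃                    ┃              
            ┃                    ┃              
            ┃                    ┃              


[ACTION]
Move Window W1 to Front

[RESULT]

            ┏━━━━━━━━━━━━━━━━━━━━┓              
━━━━━━━━━━━━━━━━━━━━┓or          ┃              
                    ┃────────────┨              
────────────────────┨  7F 45 4c 4┃              
[ ]                 ┃  68 ea e2 a┃              
[Active           ▼]┃  26 a5 db c┃              
(●) Free  ( ) Pro  (┃  b5 f2 c6 2┃              
[                  ]┃  d0 d3 d3 d┃              
[ ]                 ┃  6e e1 8f 1┃              
[Other            ▼]┃            ┃              
[Guest            ▼]┃            ┃              
                    ┃            ┃              
                    ┃            ┃              
                    ┃            ┃              
                    ┃            ┃              
                    ┃            ┃              
                    ┃            ┃              
                    ┃            ┃              
                    ┃            ┃              


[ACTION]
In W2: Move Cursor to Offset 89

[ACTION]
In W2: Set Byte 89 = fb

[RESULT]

            ┏━━━━━━━━━━━━━━━━━━━━┓              
━━━━━━━━━━━━━━━━━━━━┓or          ┃              
                    ┃────────────┨              
────────────────────┨  7f 45 4c 4┃              
[ ]                 ┃  68 ea e2 a┃              
[Active           ▼]┃  26 a5 db c┃              
(●) Free  ( ) Pro  (┃  b5 f2 c6 2┃              
[                  ]┃  d0 d3 d3 d┃              
[ ]                 ┃  6e e1 8f 1┃              
[Other            ▼]┃            ┃              
[Guest            ▼]┃            ┃              
                    ┃            ┃              
                    ┃            ┃              
                    ┃            ┃              
                    ┃            ┃              
                    ┃            ┃              
                    ┃            ┃              
                    ┃            ┃              
                    ┃            ┃              


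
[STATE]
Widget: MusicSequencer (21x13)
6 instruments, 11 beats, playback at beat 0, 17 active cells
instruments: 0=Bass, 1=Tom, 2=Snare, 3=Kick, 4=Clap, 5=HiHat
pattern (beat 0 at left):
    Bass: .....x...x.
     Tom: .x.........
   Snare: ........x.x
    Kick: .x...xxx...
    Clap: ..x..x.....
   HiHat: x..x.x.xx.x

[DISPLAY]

      ▼1234567890    
  Bass·····█···█·    
   Tom·█·········    
 Snare········█·█    
  Kick·█···███···    
  Clap··█··█·····    
 HiHat█··█·█·██·█    
                     
                     
                     
                     
                     
                     


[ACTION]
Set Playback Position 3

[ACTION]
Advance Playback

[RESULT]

      0123▼567890    
  Bass·····█···█·    
   Tom·█·········    
 Snare········█·█    
  Kick·█···███···    
  Clap··█··█·····    
 HiHat█··█·█·██·█    
                     
                     
                     
                     
                     
                     


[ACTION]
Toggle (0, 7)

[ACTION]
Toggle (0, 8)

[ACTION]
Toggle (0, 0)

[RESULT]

      0123▼567890    
  Bass█····█·███·    
   Tom·█·········    
 Snare········█·█    
  Kick·█···███···    
  Clap··█··█·····    
 HiHat█··█·█·██·█    
                     
                     
                     
                     
                     
                     


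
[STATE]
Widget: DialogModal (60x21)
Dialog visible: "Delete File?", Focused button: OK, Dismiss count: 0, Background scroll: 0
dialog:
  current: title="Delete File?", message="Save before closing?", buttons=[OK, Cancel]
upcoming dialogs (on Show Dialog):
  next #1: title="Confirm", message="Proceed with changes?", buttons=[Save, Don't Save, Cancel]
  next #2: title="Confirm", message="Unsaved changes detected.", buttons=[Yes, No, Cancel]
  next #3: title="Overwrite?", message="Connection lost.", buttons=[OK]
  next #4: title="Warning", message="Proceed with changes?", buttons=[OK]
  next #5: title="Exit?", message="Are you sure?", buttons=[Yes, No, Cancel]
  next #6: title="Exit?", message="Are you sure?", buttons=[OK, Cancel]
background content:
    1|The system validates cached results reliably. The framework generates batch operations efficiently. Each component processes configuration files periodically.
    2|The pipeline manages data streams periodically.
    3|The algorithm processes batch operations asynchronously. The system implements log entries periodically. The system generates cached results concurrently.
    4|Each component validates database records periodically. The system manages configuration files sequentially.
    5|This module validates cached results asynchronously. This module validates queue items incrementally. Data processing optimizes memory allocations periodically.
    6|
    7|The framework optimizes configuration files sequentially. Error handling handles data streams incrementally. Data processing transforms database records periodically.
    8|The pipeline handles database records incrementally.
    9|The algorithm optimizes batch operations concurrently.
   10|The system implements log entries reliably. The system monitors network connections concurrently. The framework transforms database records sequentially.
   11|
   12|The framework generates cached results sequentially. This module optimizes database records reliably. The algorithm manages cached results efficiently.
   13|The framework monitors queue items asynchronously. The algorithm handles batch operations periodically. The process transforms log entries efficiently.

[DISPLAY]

The system validates cached results reliably. The framework 
The pipeline manages data streams periodically.             
The algorithm processes batch operations asynchronously. The
Each component validates database records periodically. The 
This module validates cached results asynchronously. This mo
                                                            
The framework optimizes configuration files sequentially. Er
The pipeline handles database records incrementally.        
The algorithm opti┌──────────────────────┐oncurrently.      
The system impleme│     Delete File?     │. The system monit
                  │ Save before closing? │                  
The framework gene│    [OK]  Cancel      │uentially. This mo
The framework moni└──────────────────────┘onously. The algor
                                                            
                                                            
                                                            
                                                            
                                                            
                                                            
                                                            
                                                            


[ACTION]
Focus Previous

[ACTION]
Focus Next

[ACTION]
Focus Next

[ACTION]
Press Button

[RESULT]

The system validates cached results reliably. The framework 
The pipeline manages data streams periodically.             
The algorithm processes batch operations asynchronously. The
Each component validates database records periodically. The 
This module validates cached results asynchronously. This mo
                                                            
The framework optimizes configuration files sequentially. Er
The pipeline handles database records incrementally.        
The algorithm optimizes batch operations concurrently.      
The system implements log entries reliably. The system monit
                                                            
The framework generates cached results sequentially. This mo
The framework monitors queue items asynchronously. The algor
                                                            
                                                            
                                                            
                                                            
                                                            
                                                            
                                                            
                                                            


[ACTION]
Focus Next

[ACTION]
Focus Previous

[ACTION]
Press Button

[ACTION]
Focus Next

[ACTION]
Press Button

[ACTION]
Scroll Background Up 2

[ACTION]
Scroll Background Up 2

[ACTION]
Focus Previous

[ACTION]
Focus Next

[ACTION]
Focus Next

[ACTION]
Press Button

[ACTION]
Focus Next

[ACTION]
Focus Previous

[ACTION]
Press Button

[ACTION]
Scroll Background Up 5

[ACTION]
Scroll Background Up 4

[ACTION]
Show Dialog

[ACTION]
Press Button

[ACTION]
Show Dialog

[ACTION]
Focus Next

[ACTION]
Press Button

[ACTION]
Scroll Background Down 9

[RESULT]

The system implements log entries reliably. The system monit
                                                            
The framework generates cached results sequentially. This mo
The framework monitors queue items asynchronously. The algor
                                                            
                                                            
                                                            
                                                            
                                                            
                                                            
                                                            
                                                            
                                                            
                                                            
                                                            
                                                            
                                                            
                                                            
                                                            
                                                            
                                                            


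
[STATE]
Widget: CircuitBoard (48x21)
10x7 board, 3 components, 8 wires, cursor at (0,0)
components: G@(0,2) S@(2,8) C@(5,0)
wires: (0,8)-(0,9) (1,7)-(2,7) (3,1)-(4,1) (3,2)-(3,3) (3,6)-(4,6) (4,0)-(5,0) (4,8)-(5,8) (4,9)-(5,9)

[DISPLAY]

   0 1 2 3 4 5 6 7 8 9                          
0  [.]      G                       · ─ ·       
                                                
1                               ·               
                                │               
2                               ·   S           
                                                
3       ·   · ─ ·           ·                   
        │                   │                   
4   ·   ·                   ·       ·   ·       
    │                               │   │       
5   C                               ·   ·       
                                                
6                                               
Cursor: (0,0)                                   
                                                
                                                
                                                
                                                
                                                
                                                


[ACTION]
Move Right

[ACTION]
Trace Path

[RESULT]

   0 1 2 3 4 5 6 7 8 9                          
0      [.]  G                       · ─ ·       
                                                
1                               ·               
                                │               
2                               ·   S           
                                                
3       ·   · ─ ·           ·                   
        │                   │                   
4   ·   ·                   ·       ·   ·       
    │                               │   │       
5   C                               ·   ·       
                                                
6                                               
Cursor: (0,1)  Trace: No connections            
                                                
                                                
                                                
                                                
                                                
                                                


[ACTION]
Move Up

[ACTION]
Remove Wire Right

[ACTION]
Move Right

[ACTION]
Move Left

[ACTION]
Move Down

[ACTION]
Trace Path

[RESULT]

   0 1 2 3 4 5 6 7 8 9                          
0           G                       · ─ ·       
                                                
1      [.]                      ·               
                                │               
2                               ·   S           
                                                
3       ·   · ─ ·           ·                   
        │                   │                   
4   ·   ·                   ·       ·   ·       
    │                               │   │       
5   C                               ·   ·       
                                                
6                                               
Cursor: (1,1)  Trace: No connections            
                                                
                                                
                                                
                                                
                                                
                                                
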